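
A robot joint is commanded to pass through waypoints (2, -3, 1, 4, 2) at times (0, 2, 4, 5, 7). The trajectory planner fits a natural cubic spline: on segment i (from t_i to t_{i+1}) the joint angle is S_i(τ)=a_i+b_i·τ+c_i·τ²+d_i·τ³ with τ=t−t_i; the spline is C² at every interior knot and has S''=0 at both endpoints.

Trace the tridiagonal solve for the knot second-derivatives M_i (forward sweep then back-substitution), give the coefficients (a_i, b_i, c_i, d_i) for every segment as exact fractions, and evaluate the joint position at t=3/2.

  seg 0: a=2 b=-915/256 c=0 d=275/1024
  seg 1: a=-3 b=-45/128 c=825/512 d=-223/1024
  seg 2: a=1 b=891/256 c=39/128 d=-201/256
  seg 3: a=4 b=111/64 c=-525/256 d=175/512
S(3/2) = -20111/8192

Δ: Δ0=-5/2, Δ1=2, Δ2=3, Δ3=-1
row 1: diag=8, rhs=27; c'=1/4, d'=27/8
row 2: denom=6−2·1/4=11/2; d'=(6−2·27/8)/(11/2)=-3/22
row 3: denom=6−1·2/11=64/11; d'=(-24−1·-3/22)/(64/11)=-525/128
back: M3=-525/128
back: M2=-3/22−2/11·-525/128=39/64
back: M1=27/8−1/4·39/64=825/256
M: M0=0, M1=825/256, M2=39/64, M3=-525/128, M4=0
seg 0: a=2, c=M0/2=0, d=(M1−M0)/(6·2)=275/1024, b=Δ0−h0·(2M0+M1)/6=-915/256
seg 1: a=-3, c=M1/2=825/512, d=(M2−M1)/(6·2)=-223/1024, b=Δ1−h1·(2M1+M2)/6=-45/128
seg 2: a=1, c=M2/2=39/128, d=(M3−M2)/(6·1)=-201/256, b=Δ2−h2·(2M2+M3)/6=891/256
seg 3: a=4, c=M3/2=-525/256, d=(M4−M3)/(6·2)=175/512, b=Δ3−h3·(2M3+M4)/6=111/64
t_q=3/2 → seg 0, τ=3/2; S=2+-915/256·τ+0·τ²+275/1024·τ³=-20111/8192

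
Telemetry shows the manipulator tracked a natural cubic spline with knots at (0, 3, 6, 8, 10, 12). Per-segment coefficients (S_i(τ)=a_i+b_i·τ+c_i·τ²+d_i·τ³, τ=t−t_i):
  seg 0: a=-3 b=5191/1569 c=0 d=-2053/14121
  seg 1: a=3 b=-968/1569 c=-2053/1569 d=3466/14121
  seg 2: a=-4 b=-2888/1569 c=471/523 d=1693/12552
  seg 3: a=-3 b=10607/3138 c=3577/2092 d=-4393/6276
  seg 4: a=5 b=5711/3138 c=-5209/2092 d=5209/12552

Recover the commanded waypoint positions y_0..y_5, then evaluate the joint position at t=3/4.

y_0 = S_0(0) = a_0 = -3
y_1 = S_1(0) = a_1 = 3
y_2 = S_2(0) = a_2 = -4
y_3 = S_3(0) = a_3 = -3
y_4 = S_4(0) = a_4 = 5
y_5 = S_4(2) = 2
t_q=3/4 is in segment 0 (τ=3/4); S_0(τ)=-19413/33472

y_0=-3 y_1=3 y_2=-4 y_3=-3 y_4=5 y_5=2
S(3/4) = -19413/33472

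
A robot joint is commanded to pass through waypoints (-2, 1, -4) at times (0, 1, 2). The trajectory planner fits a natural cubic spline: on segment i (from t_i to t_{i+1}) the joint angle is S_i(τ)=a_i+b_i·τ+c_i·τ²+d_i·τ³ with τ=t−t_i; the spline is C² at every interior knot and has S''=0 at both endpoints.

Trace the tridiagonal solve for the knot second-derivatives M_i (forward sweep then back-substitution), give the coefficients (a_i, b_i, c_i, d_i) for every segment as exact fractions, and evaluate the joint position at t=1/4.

  seg 0: a=-2 b=5 c=0 d=-2
  seg 1: a=1 b=-1 c=-6 d=2
S(1/4) = -25/32

Δ: Δ0=3, Δ1=-5
row 1: diag=4, rhs=-48; c'=1/4, d'=-12
back: M1=-12
M: M0=0, M1=-12, M2=0
seg 0: a=-2, c=M0/2=0, d=(M1−M0)/(6·1)=-2, b=Δ0−h0·(2M0+M1)/6=5
seg 1: a=1, c=M1/2=-6, d=(M2−M1)/(6·1)=2, b=Δ1−h1·(2M1+M2)/6=-1
t_q=1/4 → seg 0, τ=1/4; S=-2+5·τ+0·τ²+-2·τ³=-25/32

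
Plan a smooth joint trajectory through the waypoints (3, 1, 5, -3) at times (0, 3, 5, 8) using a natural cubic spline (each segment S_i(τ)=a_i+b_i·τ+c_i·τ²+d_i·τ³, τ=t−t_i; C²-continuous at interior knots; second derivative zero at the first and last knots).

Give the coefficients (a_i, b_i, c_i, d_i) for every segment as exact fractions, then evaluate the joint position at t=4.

  seg 0: a=3 b=-43/24 c=0 d=1/8
  seg 1: a=1 b=19/12 c=9/8 d=-11/24
  seg 2: a=5 b=7/12 c=-13/8 d=13/72
S(4) = 13/4

Δ: Δ0=-2/3, Δ1=2, Δ2=-8/3
row 1: diag=10, rhs=16; c'=1/5, d'=8/5
row 2: denom=10−2·1/5=48/5; d'=(-28−2·8/5)/(48/5)=-13/4
back: M2=-13/4
back: M1=8/5−1/5·-13/4=9/4
M: M0=0, M1=9/4, M2=-13/4, M3=0
seg 0: a=3, c=M0/2=0, d=(M1−M0)/(6·3)=1/8, b=Δ0−h0·(2M0+M1)/6=-43/24
seg 1: a=1, c=M1/2=9/8, d=(M2−M1)/(6·2)=-11/24, b=Δ1−h1·(2M1+M2)/6=19/12
seg 2: a=5, c=M2/2=-13/8, d=(M3−M2)/(6·3)=13/72, b=Δ2−h2·(2M2+M3)/6=7/12
t_q=4 → seg 1, τ=1; S=1+19/12·τ+9/8·τ²+-11/24·τ³=13/4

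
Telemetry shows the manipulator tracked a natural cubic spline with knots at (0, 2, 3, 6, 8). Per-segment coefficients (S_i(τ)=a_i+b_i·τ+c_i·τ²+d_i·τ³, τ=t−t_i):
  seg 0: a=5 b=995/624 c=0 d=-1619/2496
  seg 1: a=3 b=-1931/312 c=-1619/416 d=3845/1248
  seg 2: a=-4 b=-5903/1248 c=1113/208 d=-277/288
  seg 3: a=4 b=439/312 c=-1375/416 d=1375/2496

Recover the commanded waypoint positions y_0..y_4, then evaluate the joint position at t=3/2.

y_0=5 y_1=3 y_2=-4 y_3=4 y_4=-2
S(3/2) = 34629/6656

y_0 = S_0(0) = a_0 = 5
y_1 = S_1(0) = a_1 = 3
y_2 = S_2(0) = a_2 = -4
y_3 = S_3(0) = a_3 = 4
y_4 = S_3(2) = -2
t_q=3/2 is in segment 0 (τ=3/2); S_0(τ)=34629/6656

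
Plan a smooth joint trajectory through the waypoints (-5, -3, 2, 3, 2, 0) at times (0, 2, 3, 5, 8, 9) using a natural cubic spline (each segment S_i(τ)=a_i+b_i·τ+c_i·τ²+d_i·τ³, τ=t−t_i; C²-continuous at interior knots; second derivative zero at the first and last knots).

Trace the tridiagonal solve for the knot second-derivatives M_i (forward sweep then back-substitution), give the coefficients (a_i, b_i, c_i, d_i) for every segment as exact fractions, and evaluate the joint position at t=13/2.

  seg 0: a=-5 b=-4474/6879 c=0 d=11353/27516
  seg 1: a=-3 b=29585/6879 c=11353/4586 d=-24439/13758
  seg 2: a=2 b=53971/13758 c=-6543/2293 d=3928/6879
  seg 3: a=3 b=-8789/13758 c=1313/2293 d=-2159/13758
  seg 4: a=2 b=-9907/6879 c=-3851/4586 d=3851/13758
S(13/2) = 102745/36688

Δ: Δ0=1, Δ1=5, Δ2=1/2, Δ3=-1/3, Δ4=-2
row 1: diag=6, rhs=24; c'=1/6, d'=4
row 2: denom=6−1·1/6=35/6; d'=(-27−1·4)/(35/6)=-186/35
row 3: denom=10−2·12/35=326/35; d'=(-5−2·-186/35)/(326/35)=197/326
row 4: denom=8−3·105/326=2293/326; d'=(-10−3·197/326)/(2293/326)=-3851/2293
back: M4=-3851/2293
back: M3=197/326−105/326·-3851/2293=2626/2293
back: M2=-186/35−12/35·2626/2293=-13086/2293
back: M1=4−1/6·-13086/2293=11353/2293
M: M0=0, M1=11353/2293, M2=-13086/2293, M3=2626/2293, M4=-3851/2293, M5=0
seg 0: a=-5, c=M0/2=0, d=(M1−M0)/(6·2)=11353/27516, b=Δ0−h0·(2M0+M1)/6=-4474/6879
seg 1: a=-3, c=M1/2=11353/4586, d=(M2−M1)/(6·1)=-24439/13758, b=Δ1−h1·(2M1+M2)/6=29585/6879
seg 2: a=2, c=M2/2=-6543/2293, d=(M3−M2)/(6·2)=3928/6879, b=Δ2−h2·(2M2+M3)/6=53971/13758
seg 3: a=3, c=M3/2=1313/2293, d=(M4−M3)/(6·3)=-2159/13758, b=Δ3−h3·(2M3+M4)/6=-8789/13758
seg 4: a=2, c=M4/2=-3851/4586, d=(M5−M4)/(6·1)=3851/13758, b=Δ4−h4·(2M4+M5)/6=-9907/6879
t_q=13/2 → seg 3, τ=3/2; S=3+-8789/13758·τ+1313/2293·τ²+-2159/13758·τ³=102745/36688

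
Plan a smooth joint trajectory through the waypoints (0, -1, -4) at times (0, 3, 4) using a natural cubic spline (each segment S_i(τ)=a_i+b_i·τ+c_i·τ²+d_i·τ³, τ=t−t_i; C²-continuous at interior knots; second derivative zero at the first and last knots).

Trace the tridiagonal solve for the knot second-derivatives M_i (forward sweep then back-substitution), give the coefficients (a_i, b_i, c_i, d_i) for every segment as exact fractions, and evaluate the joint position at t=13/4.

Δ: Δ0=-1/3, Δ1=-3
row 1: diag=8, rhs=-16; c'=1/8, d'=-2
back: M1=-2
M: M0=0, M1=-2, M2=0
seg 0: a=0, c=M0/2=0, d=(M1−M0)/(6·3)=-1/9, b=Δ0−h0·(2M0+M1)/6=2/3
seg 1: a=-1, c=M1/2=-1, d=(M2−M1)/(6·1)=1/3, b=Δ1−h1·(2M1+M2)/6=-7/3
t_q=13/4 → seg 1, τ=1/4; S=-1+-7/3·τ+-1·τ²+1/3·τ³=-105/64

  seg 0: a=0 b=2/3 c=0 d=-1/9
  seg 1: a=-1 b=-7/3 c=-1 d=1/3
S(13/4) = -105/64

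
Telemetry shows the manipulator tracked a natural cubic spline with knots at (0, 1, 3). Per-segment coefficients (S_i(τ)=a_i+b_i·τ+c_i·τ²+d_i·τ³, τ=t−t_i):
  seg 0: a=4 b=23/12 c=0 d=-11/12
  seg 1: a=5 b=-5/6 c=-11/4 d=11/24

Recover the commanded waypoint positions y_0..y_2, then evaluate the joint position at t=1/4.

y_0=4 y_1=5 y_2=-4
S(1/4) = 1143/256

y_0 = S_0(0) = a_0 = 4
y_1 = S_1(0) = a_1 = 5
y_2 = S_1(2) = -4
t_q=1/4 is in segment 0 (τ=1/4); S_0(τ)=1143/256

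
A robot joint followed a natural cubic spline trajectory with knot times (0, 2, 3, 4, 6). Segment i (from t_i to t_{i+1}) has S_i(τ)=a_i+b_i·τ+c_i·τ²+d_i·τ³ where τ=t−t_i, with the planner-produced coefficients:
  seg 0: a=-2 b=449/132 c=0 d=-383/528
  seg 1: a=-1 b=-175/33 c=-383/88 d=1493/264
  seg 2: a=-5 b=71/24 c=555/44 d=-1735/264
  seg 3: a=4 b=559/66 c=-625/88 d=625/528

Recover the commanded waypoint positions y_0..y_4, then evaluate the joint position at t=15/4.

y_0 = S_0(0) = a_0 = -2
y_1 = S_1(0) = a_1 = -1
y_2 = S_2(0) = a_2 = -5
y_3 = S_3(0) = a_3 = 4
y_4 = S_3(2) = 2
t_q=15/4 is in segment 2 (τ=3/4); S_2(τ)=8681/5632

y_0=-2 y_1=-1 y_2=-5 y_3=4 y_4=2
S(15/4) = 8681/5632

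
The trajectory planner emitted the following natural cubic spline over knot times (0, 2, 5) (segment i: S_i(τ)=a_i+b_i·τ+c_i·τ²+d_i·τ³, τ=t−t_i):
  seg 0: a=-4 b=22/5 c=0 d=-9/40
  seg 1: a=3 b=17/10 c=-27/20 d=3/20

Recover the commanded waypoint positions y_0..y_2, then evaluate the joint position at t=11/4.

y_0=-4 y_1=3 y_2=0
S(11/4) = 4581/1280

y_0 = S_0(0) = a_0 = -4
y_1 = S_1(0) = a_1 = 3
y_2 = S_1(3) = 0
t_q=11/4 is in segment 1 (τ=3/4); S_1(τ)=4581/1280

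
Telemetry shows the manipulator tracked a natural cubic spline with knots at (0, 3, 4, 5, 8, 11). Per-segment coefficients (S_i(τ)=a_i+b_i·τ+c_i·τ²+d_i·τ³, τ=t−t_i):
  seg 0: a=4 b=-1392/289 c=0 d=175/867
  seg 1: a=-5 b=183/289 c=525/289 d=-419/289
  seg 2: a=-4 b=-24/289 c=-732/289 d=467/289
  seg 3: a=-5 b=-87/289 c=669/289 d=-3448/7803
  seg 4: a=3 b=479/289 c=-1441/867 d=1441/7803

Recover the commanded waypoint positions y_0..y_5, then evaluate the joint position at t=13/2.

y_0 = S_0(0) = a_0 = 4
y_1 = S_1(0) = a_1 = -5
y_2 = S_2(0) = a_2 = -4
y_3 = S_3(0) = a_3 = -5
y_4 = S_4(0) = a_4 = 3
y_5 = S_4(3) = -2
t_q=13/2 is in segment 3 (τ=3/2); S_3(τ)=-2005/1156

y_0=4 y_1=-5 y_2=-4 y_3=-5 y_4=3 y_5=-2
S(13/2) = -2005/1156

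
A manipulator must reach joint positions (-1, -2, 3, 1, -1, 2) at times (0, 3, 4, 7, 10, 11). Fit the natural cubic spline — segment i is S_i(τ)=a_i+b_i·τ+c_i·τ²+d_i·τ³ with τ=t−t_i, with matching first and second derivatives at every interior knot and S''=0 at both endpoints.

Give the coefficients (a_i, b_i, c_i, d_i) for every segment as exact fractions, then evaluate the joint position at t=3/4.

  seg 0: a=-1 b=-4333/1635 c=0 d=3788/14715
  seg 1: a=-2 b=7031/1635 c=3788/1635 d=-2644/1635
  seg 2: a=3 b=445/109 c=-4144/1635 d=4667/14715
  seg 3: a=1 b=-1396/545 c=523/1635 d=1529/14715
  seg 4: a=-1 b=1179/545 c=684/545 d=-228/545
S(3/4) = -5021/1744

Δ: Δ0=-1/3, Δ1=5, Δ2=-2/3, Δ3=-2/3, Δ4=3
row 1: diag=8, rhs=32; c'=1/8, d'=4
row 2: denom=8−1·1/8=63/8; d'=(-34−1·4)/(63/8)=-304/63
row 3: denom=12−3·8/21=76/7; d'=(0−3·-304/63)/(76/7)=4/3
row 4: denom=8−3·21/76=545/76; d'=(22−3·4/3)/(545/76)=1368/545
back: M4=1368/545
back: M3=4/3−21/76·1368/545=1046/1635
back: M2=-304/63−8/21·1046/1635=-8288/1635
back: M1=4−1/8·-8288/1635=7576/1635
M: M0=0, M1=7576/1635, M2=-8288/1635, M3=1046/1635, M4=1368/545, M5=0
seg 0: a=-1, c=M0/2=0, d=(M1−M0)/(6·3)=3788/14715, b=Δ0−h0·(2M0+M1)/6=-4333/1635
seg 1: a=-2, c=M1/2=3788/1635, d=(M2−M1)/(6·1)=-2644/1635, b=Δ1−h1·(2M1+M2)/6=7031/1635
seg 2: a=3, c=M2/2=-4144/1635, d=(M3−M2)/(6·3)=4667/14715, b=Δ2−h2·(2M2+M3)/6=445/109
seg 3: a=1, c=M3/2=523/1635, d=(M4−M3)/(6·3)=1529/14715, b=Δ3−h3·(2M3+M4)/6=-1396/545
seg 4: a=-1, c=M4/2=684/545, d=(M5−M4)/(6·1)=-228/545, b=Δ4−h4·(2M4+M5)/6=1179/545
t_q=3/4 → seg 0, τ=3/4; S=-1+-4333/1635·τ+0·τ²+3788/14715·τ³=-5021/1744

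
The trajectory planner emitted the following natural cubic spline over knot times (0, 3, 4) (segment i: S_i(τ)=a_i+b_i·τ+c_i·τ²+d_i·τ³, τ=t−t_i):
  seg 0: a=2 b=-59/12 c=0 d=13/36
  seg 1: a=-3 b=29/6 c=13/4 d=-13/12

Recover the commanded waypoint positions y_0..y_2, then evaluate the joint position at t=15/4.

y_0 = S_0(0) = a_0 = 2
y_1 = S_1(0) = a_1 = -3
y_2 = S_1(1) = 4
t_q=15/4 is in segment 1 (τ=3/4); S_1(τ)=511/256

y_0=2 y_1=-3 y_2=4
S(15/4) = 511/256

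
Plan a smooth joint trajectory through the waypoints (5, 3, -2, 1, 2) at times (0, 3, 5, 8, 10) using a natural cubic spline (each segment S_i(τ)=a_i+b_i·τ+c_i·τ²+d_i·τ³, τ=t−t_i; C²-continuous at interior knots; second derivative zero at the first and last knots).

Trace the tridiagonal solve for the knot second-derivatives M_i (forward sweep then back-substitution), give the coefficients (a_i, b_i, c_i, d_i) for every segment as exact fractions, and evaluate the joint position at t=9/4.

Δ: Δ0=-2/3, Δ1=-5/2, Δ2=1, Δ3=1/2
row 1: diag=10, rhs=-11; c'=1/5, d'=-11/10
row 2: denom=10−2·1/5=48/5; d'=(21−2·-11/10)/(48/5)=29/12
row 3: denom=10−3·5/16=145/16; d'=(-3−3·29/12)/(145/16)=-164/145
back: M3=-164/145
back: M2=29/12−5/16·-164/145=241/87
back: M1=-11/10−1/5·241/87=-1439/870
M: M0=0, M1=-1439/870, M2=241/87, M3=-164/145, M4=0
seg 0: a=5, c=M0/2=0, d=(M1−M0)/(6·3)=-1439/15660, b=Δ0−h0·(2M0+M1)/6=93/580
seg 1: a=3, c=M1/2=-1439/1740, d=(M2−M1)/(6·2)=1283/3480, b=Δ1−h1·(2M1+M2)/6=-673/290
seg 2: a=-2, c=M2/2=241/174, d=(M3−M2)/(6·3)=-1697/7830, b=Δ2−h2·(2M2+M3)/6=-524/435
seg 3: a=1, c=M3/2=-82/145, d=(M4−M3)/(6·2)=41/435, b=Δ3−h3·(2M3+M4)/6=1091/870
t_q=9/4 → seg 0, τ=9/4; S=5+93/580·τ+0·τ²+-1439/15660·τ³=160139/37120

  seg 0: a=5 b=93/580 c=0 d=-1439/15660
  seg 1: a=3 b=-673/290 c=-1439/1740 d=1283/3480
  seg 2: a=-2 b=-524/435 c=241/174 d=-1697/7830
  seg 3: a=1 b=1091/870 c=-82/145 d=41/435
S(9/4) = 160139/37120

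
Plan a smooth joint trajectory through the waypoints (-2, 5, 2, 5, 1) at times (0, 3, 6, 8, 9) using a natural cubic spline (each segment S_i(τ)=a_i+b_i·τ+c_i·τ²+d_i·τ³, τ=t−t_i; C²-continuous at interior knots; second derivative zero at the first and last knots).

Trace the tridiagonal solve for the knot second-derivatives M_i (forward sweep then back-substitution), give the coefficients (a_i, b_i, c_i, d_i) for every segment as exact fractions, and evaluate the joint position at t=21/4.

  seg 0: a=-2 b=1118/309 c=0 d=-397/2781
  seg 1: a=5 b=-73/309 c=-397/309 d=955/2781
  seg 2: a=2 b=410/309 c=186/103 d=-2125/2472
  seg 3: a=5 b=-1091/618 c=-1381/412 d=1381/1236
S(21/4) = 12365/6592

Δ: Δ0=7/3, Δ1=-1, Δ2=3/2, Δ3=-4
row 1: diag=12, rhs=-20; c'=1/4, d'=-5/3
row 2: denom=10−3·1/4=37/4; d'=(15−3·-5/3)/(37/4)=80/37
row 3: denom=6−2·8/37=206/37; d'=(-33−2·80/37)/(206/37)=-1381/206
back: M3=-1381/206
back: M2=80/37−8/37·-1381/206=372/103
back: M1=-5/3−1/4·372/103=-794/309
M: M0=0, M1=-794/309, M2=372/103, M3=-1381/206, M4=0
seg 0: a=-2, c=M0/2=0, d=(M1−M0)/(6·3)=-397/2781, b=Δ0−h0·(2M0+M1)/6=1118/309
seg 1: a=5, c=M1/2=-397/309, d=(M2−M1)/(6·3)=955/2781, b=Δ1−h1·(2M1+M2)/6=-73/309
seg 2: a=2, c=M2/2=186/103, d=(M3−M2)/(6·2)=-2125/2472, b=Δ2−h2·(2M2+M3)/6=410/309
seg 3: a=5, c=M3/2=-1381/412, d=(M4−M3)/(6·1)=1381/1236, b=Δ3−h3·(2M3+M4)/6=-1091/618
t_q=21/4 → seg 1, τ=9/4; S=5+-73/309·τ+-397/309·τ²+955/2781·τ³=12365/6592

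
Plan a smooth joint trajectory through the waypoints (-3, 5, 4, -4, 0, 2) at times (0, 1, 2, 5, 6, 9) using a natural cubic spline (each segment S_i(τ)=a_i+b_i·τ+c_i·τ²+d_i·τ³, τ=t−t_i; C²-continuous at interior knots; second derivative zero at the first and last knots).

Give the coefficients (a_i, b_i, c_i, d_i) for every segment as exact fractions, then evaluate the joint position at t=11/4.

  seg 0: a=-3 b=16933/1665 c=0 d=-3613/1665
  seg 1: a=5 b=6094/1665 c=-3613/555 d=616/333
  seg 2: a=4 b=-6344/1665 c=-533/555 d=6701/14985
  seg 3: a=-4 b=833/333 c=5102/1665 d=-869/555
  seg 4: a=0 b=6548/1665 c=-2719/1665 d=2719/14985
S(11/4) = 9363/11840

Δ: Δ0=8, Δ1=-1, Δ2=-8/3, Δ3=4, Δ4=2/3
row 1: diag=4, rhs=-54; c'=1/4, d'=-27/2
row 2: denom=8−1·1/4=31/4; d'=(-10−1·-27/2)/(31/4)=14/31
row 3: denom=8−3·12/31=212/31; d'=(40−3·14/31)/(212/31)=599/106
row 4: denom=8−1·31/212=1665/212; d'=(-20−1·599/106)/(1665/212)=-5438/1665
back: M4=-5438/1665
back: M3=599/106−31/212·-5438/1665=10204/1665
back: M2=14/31−12/31·10204/1665=-1066/555
back: M1=-27/2−1/4·-1066/555=-7226/555
M: M0=0, M1=-7226/555, M2=-1066/555, M3=10204/1665, M4=-5438/1665, M5=0
seg 0: a=-3, c=M0/2=0, d=(M1−M0)/(6·1)=-3613/1665, b=Δ0−h0·(2M0+M1)/6=16933/1665
seg 1: a=5, c=M1/2=-3613/555, d=(M2−M1)/(6·1)=616/333, b=Δ1−h1·(2M1+M2)/6=6094/1665
seg 2: a=4, c=M2/2=-533/555, d=(M3−M2)/(6·3)=6701/14985, b=Δ2−h2·(2M2+M3)/6=-6344/1665
seg 3: a=-4, c=M3/2=5102/1665, d=(M4−M3)/(6·1)=-869/555, b=Δ3−h3·(2M3+M4)/6=833/333
seg 4: a=0, c=M4/2=-2719/1665, d=(M5−M4)/(6·3)=2719/14985, b=Δ4−h4·(2M4+M5)/6=6548/1665
t_q=11/4 → seg 2, τ=3/4; S=4+-6344/1665·τ+-533/555·τ²+6701/14985·τ³=9363/11840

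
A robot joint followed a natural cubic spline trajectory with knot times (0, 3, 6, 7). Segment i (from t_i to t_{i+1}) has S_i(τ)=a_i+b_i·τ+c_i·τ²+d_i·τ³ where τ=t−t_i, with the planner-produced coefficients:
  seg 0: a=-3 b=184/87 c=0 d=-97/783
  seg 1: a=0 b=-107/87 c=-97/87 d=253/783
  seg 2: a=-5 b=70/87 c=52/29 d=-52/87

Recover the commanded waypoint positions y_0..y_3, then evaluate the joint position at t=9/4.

y_0 = S_0(0) = a_0 = -3
y_1 = S_1(0) = a_1 = 0
y_2 = S_2(0) = a_2 = -5
y_3 = S_2(1) = -3
t_q=9/4 is in segment 0 (τ=9/4); S_0(τ)=645/1856

y_0=-3 y_1=0 y_2=-5 y_3=-3
S(9/4) = 645/1856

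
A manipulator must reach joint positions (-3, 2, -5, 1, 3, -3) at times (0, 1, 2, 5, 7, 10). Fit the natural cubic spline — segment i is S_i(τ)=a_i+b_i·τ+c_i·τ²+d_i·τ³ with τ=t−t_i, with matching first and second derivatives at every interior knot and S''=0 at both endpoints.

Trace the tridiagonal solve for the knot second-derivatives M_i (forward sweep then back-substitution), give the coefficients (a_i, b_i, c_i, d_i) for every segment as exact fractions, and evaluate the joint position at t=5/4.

  seg 0: a=-3 b=1841/218 c=0 d=-751/218
  seg 1: a=2 b=-206/109 c=-2253/218 d=1139/218
  seg 2: a=-5 b=-1501/218 c=582/109 d=-1555/1962
  seg 3: a=1 b=409/109 c=-391/218 d=91/436
  seg 4: a=3 b=-100/109 c=-59/109 d=59/981
S(5/4) = 13439/13952

Δ: Δ0=5, Δ1=-7, Δ2=2, Δ3=1, Δ4=-2
row 1: diag=4, rhs=-72; c'=1/4, d'=-18
row 2: denom=8−1·1/4=31/4; d'=(54−1·-18)/(31/4)=288/31
row 3: denom=10−3·12/31=274/31; d'=(-6−3·288/31)/(274/31)=-525/137
row 4: denom=10−2·31/137=1308/137; d'=(-18−2·-525/137)/(1308/137)=-118/109
back: M4=-118/109
back: M3=-525/137−31/137·-118/109=-391/109
back: M2=288/31−12/31·-391/109=1164/109
back: M1=-18−1/4·1164/109=-2253/109
M: M0=0, M1=-2253/109, M2=1164/109, M3=-391/109, M4=-118/109, M5=0
seg 0: a=-3, c=M0/2=0, d=(M1−M0)/(6·1)=-751/218, b=Δ0−h0·(2M0+M1)/6=1841/218
seg 1: a=2, c=M1/2=-2253/218, d=(M2−M1)/(6·1)=1139/218, b=Δ1−h1·(2M1+M2)/6=-206/109
seg 2: a=-5, c=M2/2=582/109, d=(M3−M2)/(6·3)=-1555/1962, b=Δ2−h2·(2M2+M3)/6=-1501/218
seg 3: a=1, c=M3/2=-391/218, d=(M4−M3)/(6·2)=91/436, b=Δ3−h3·(2M3+M4)/6=409/109
seg 4: a=3, c=M4/2=-59/109, d=(M5−M4)/(6·3)=59/981, b=Δ4−h4·(2M4+M5)/6=-100/109
t_q=5/4 → seg 1, τ=1/4; S=2+-206/109·τ+-2253/218·τ²+1139/218·τ³=13439/13952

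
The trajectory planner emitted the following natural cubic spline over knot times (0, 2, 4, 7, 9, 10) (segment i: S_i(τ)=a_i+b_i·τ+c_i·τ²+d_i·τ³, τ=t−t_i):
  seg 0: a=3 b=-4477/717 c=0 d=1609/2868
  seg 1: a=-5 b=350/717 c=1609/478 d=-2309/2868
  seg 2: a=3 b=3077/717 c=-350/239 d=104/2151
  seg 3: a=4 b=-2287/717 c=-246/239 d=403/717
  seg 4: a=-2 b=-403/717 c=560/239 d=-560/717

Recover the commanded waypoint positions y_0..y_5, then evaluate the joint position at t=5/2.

y_0 = S_0(0) = a_0 = 3
y_1 = S_1(0) = a_1 = -5
y_2 = S_2(0) = a_2 = 3
y_3 = S_3(0) = a_3 = 4
y_4 = S_4(0) = a_4 = -2
y_5 = S_4(1) = -1
t_q=5/2 is in segment 1 (τ=1/2); S_1(τ)=-30707/7648

y_0=3 y_1=-5 y_2=3 y_3=4 y_4=-2 y_5=-1
S(5/2) = -30707/7648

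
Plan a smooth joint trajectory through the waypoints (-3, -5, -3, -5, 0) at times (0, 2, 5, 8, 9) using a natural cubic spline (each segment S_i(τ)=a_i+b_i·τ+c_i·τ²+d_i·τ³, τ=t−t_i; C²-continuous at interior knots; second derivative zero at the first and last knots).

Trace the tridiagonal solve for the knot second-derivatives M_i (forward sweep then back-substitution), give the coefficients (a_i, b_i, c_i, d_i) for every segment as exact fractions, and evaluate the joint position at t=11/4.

Δ: Δ0=-1, Δ1=2/3, Δ2=-2/3, Δ3=5
row 1: diag=10, rhs=10; c'=3/10, d'=1
row 2: denom=12−3·3/10=111/10; d'=(-8−3·1)/(111/10)=-110/111
row 3: denom=8−3·10/37=266/37; d'=(34−3·-110/111)/(266/37)=36/7
back: M3=36/7
back: M2=-110/111−10/37·36/7=-50/21
back: M1=1−3/10·-50/21=12/7
M: M0=0, M1=12/7, M2=-50/21, M3=36/7, M4=0
seg 0: a=-3, c=M0/2=0, d=(M1−M0)/(6·2)=1/7, b=Δ0−h0·(2M0+M1)/6=-11/7
seg 1: a=-5, c=M1/2=6/7, d=(M2−M1)/(6·3)=-43/189, b=Δ1−h1·(2M1+M2)/6=1/7
seg 2: a=-3, c=M2/2=-25/21, d=(M3−M2)/(6·3)=79/189, b=Δ2−h2·(2M2+M3)/6=-6/7
seg 3: a=-5, c=M3/2=18/7, d=(M4−M3)/(6·1)=-6/7, b=Δ3−h3·(2M3+M4)/6=23/7
t_q=11/4 → seg 1, τ=3/4; S=-5+1/7·τ+6/7·τ²+-43/189·τ³=-2019/448

  seg 0: a=-3 b=-11/7 c=0 d=1/7
  seg 1: a=-5 b=1/7 c=6/7 d=-43/189
  seg 2: a=-3 b=-6/7 c=-25/21 d=79/189
  seg 3: a=-5 b=23/7 c=18/7 d=-6/7
S(11/4) = -2019/448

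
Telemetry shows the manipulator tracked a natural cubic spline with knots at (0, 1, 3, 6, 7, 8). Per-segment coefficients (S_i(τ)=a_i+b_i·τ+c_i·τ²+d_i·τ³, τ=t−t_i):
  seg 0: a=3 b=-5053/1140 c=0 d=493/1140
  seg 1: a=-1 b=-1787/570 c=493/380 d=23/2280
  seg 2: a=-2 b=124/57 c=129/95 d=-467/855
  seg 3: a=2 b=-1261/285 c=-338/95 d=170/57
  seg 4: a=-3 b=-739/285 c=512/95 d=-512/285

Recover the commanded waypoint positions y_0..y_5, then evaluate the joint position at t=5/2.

y_0 = S_0(0) = a_0 = 3
y_1 = S_1(0) = a_1 = -1
y_2 = S_2(0) = a_2 = -2
y_3 = S_3(0) = a_3 = 2
y_4 = S_4(0) = a_4 = -3
y_5 = S_4(1) = -2
t_q=5/2 is in segment 1 (τ=3/2); S_1(τ)=-16717/6080

y_0=3 y_1=-1 y_2=-2 y_3=2 y_4=-3 y_5=-2
S(5/2) = -16717/6080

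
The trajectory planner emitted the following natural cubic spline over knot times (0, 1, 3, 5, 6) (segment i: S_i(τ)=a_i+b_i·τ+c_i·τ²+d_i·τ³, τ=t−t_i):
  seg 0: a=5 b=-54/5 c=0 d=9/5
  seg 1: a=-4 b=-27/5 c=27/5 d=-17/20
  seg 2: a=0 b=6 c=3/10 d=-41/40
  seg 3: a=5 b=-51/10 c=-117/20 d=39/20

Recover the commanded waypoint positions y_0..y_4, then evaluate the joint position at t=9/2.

y_0=5 y_1=-4 y_2=0 y_3=5 y_4=-4
S(9/2) = 1989/320

y_0 = S_0(0) = a_0 = 5
y_1 = S_1(0) = a_1 = -4
y_2 = S_2(0) = a_2 = 0
y_3 = S_3(0) = a_3 = 5
y_4 = S_3(1) = -4
t_q=9/2 is in segment 2 (τ=3/2); S_2(τ)=1989/320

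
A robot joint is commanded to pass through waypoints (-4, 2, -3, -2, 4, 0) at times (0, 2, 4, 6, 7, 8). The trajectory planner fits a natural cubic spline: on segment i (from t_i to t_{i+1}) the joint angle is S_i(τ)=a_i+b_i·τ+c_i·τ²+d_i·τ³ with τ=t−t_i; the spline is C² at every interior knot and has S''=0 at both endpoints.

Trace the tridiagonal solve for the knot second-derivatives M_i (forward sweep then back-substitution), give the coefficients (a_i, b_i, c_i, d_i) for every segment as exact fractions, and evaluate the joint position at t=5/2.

Δ: Δ0=3, Δ1=-5/2, Δ2=1/2, Δ3=6, Δ4=-4
row 1: diag=8, rhs=-33; c'=1/4, d'=-33/8
row 2: denom=8−2·1/4=15/2; d'=(18−2·-33/8)/(15/2)=7/2
row 3: denom=6−2·4/15=82/15; d'=(33−2·7/2)/(82/15)=195/41
row 4: denom=4−1·15/82=313/82; d'=(-60−1·195/41)/(313/82)=-5310/313
back: M4=-5310/313
back: M3=195/41−15/82·-5310/313=2460/313
back: M2=7/2−4/15·2460/313=879/626
back: M1=-33/8−1/4·879/626=-1401/313
M: M0=0, M1=-1401/313, M2=879/626, M3=2460/313, M4=-5310/313, M5=0
seg 0: a=-4, c=M0/2=0, d=(M1−M0)/(6·2)=-467/1252, b=Δ0−h0·(2M0+M1)/6=1406/313
seg 1: a=2, c=M1/2=-1401/626, d=(M2−M1)/(6·2)=1227/2504, b=Δ1−h1·(2M1+M2)/6=5/313
seg 2: a=-3, c=M2/2=879/1252, d=(M3−M2)/(6·2)=1347/2504, b=Δ2−h2·(2M2+M3)/6=-1913/626
seg 3: a=-2, c=M3/2=1230/313, d=(M4−M3)/(6·1)=-1295/313, b=Δ3−h3·(2M3+M4)/6=1943/313
seg 4: a=4, c=M4/2=-2655/313, d=(M5−M4)/(6·1)=885/313, b=Δ4−h4·(2M4+M5)/6=518/313
t_q=5/2 → seg 1, τ=1/2; S=2+5/313·τ+-1401/626·τ²+1227/2504·τ³=30243/20032

  seg 0: a=-4 b=1406/313 c=0 d=-467/1252
  seg 1: a=2 b=5/313 c=-1401/626 d=1227/2504
  seg 2: a=-3 b=-1913/626 c=879/1252 d=1347/2504
  seg 3: a=-2 b=1943/313 c=1230/313 d=-1295/313
  seg 4: a=4 b=518/313 c=-2655/313 d=885/313
S(5/2) = 30243/20032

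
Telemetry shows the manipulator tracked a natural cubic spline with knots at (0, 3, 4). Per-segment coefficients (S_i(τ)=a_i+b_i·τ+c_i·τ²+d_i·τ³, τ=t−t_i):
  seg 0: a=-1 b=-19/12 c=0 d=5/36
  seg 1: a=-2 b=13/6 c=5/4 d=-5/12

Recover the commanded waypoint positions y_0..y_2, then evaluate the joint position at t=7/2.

y_0=-1 y_1=-2 y_2=1
S(7/2) = -21/32

y_0 = S_0(0) = a_0 = -1
y_1 = S_1(0) = a_1 = -2
y_2 = S_1(1) = 1
t_q=7/2 is in segment 1 (τ=1/2); S_1(τ)=-21/32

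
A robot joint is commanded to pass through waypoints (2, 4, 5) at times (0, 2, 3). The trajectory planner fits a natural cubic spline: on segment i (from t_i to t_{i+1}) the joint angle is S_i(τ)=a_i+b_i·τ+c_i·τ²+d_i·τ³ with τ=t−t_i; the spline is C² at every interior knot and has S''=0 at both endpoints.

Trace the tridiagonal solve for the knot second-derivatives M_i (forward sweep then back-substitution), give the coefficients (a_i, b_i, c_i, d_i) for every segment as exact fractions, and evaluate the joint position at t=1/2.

  seg 0: a=2 b=1 c=0 d=0
  seg 1: a=4 b=1 c=0 d=0
S(1/2) = 5/2

Δ: Δ0=1, Δ1=1
row 1: diag=6, rhs=0; c'=1/6, d'=0
back: M1=0
M: M0=0, M1=0, M2=0
seg 0: a=2, c=M0/2=0, d=(M1−M0)/(6·2)=0, b=Δ0−h0·(2M0+M1)/6=1
seg 1: a=4, c=M1/2=0, d=(M2−M1)/(6·1)=0, b=Δ1−h1·(2M1+M2)/6=1
t_q=1/2 → seg 0, τ=1/2; S=2+1·τ+0·τ²+0·τ³=5/2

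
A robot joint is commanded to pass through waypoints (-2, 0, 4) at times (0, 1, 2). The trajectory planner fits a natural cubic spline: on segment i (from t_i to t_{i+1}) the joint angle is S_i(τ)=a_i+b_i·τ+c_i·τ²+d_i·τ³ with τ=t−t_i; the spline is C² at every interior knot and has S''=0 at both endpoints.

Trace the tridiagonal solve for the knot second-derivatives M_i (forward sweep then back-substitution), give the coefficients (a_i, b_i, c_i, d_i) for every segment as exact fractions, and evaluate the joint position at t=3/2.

Δ: Δ0=2, Δ1=4
row 1: diag=4, rhs=12; c'=1/4, d'=3
back: M1=3
M: M0=0, M1=3, M2=0
seg 0: a=-2, c=M0/2=0, d=(M1−M0)/(6·1)=1/2, b=Δ0−h0·(2M0+M1)/6=3/2
seg 1: a=0, c=M1/2=3/2, d=(M2−M1)/(6·1)=-1/2, b=Δ1−h1·(2M1+M2)/6=3
t_q=3/2 → seg 1, τ=1/2; S=0+3·τ+3/2·τ²+-1/2·τ³=29/16

  seg 0: a=-2 b=3/2 c=0 d=1/2
  seg 1: a=0 b=3 c=3/2 d=-1/2
S(3/2) = 29/16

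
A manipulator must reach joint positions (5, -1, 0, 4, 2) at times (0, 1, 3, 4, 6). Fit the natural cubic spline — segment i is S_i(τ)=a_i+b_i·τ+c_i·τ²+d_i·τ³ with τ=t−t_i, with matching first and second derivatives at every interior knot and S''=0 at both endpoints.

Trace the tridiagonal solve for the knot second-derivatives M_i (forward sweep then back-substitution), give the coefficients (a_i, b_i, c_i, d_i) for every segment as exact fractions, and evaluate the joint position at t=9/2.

  seg 0: a=5 b=-861/124 c=0 d=117/124
  seg 1: a=-1 b=-255/62 c=351/124 d=-65/248
  seg 2: a=0 b=126/31 c=39/31 d=-41/31
  seg 3: a=4 b=81/31 c=-84/31 d=14/31
S(9/2) = 581/124

Δ: Δ0=-6, Δ1=1/2, Δ2=4, Δ3=-1
row 1: diag=6, rhs=39; c'=1/3, d'=13/2
row 2: denom=6−2·1/3=16/3; d'=(21−2·13/2)/(16/3)=3/2
row 3: denom=6−1·3/16=93/16; d'=(-30−1·3/2)/(93/16)=-168/31
back: M3=-168/31
back: M2=3/2−3/16·-168/31=78/31
back: M1=13/2−1/3·78/31=351/62
M: M0=0, M1=351/62, M2=78/31, M3=-168/31, M4=0
seg 0: a=5, c=M0/2=0, d=(M1−M0)/(6·1)=117/124, b=Δ0−h0·(2M0+M1)/6=-861/124
seg 1: a=-1, c=M1/2=351/124, d=(M2−M1)/(6·2)=-65/248, b=Δ1−h1·(2M1+M2)/6=-255/62
seg 2: a=0, c=M2/2=39/31, d=(M3−M2)/(6·1)=-41/31, b=Δ2−h2·(2M2+M3)/6=126/31
seg 3: a=4, c=M3/2=-84/31, d=(M4−M3)/(6·2)=14/31, b=Δ3−h3·(2M3+M4)/6=81/31
t_q=9/2 → seg 3, τ=1/2; S=4+81/31·τ+-84/31·τ²+14/31·τ³=581/124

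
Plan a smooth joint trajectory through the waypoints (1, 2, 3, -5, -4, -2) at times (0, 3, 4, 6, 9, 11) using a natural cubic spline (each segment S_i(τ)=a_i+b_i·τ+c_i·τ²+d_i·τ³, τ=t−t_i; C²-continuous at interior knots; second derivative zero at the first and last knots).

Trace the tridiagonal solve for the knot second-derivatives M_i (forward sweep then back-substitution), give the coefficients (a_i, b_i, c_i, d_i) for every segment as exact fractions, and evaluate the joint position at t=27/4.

  seg 0: a=1 b=-1306/3957 c=0 d=875/11871
  seg 1: a=2 b=6569/3957 c=875/1319 d=-5237/3957
  seg 2: a=3 b=-3892/3957 c=-4362/1319 d=3559/3957
  seg 3: a=-5 b=-13528/3957 c=2756/1319 d=-3319/11871
  seg 4: a=-4 b=6209/3957 c=-563/1319 d=563/7914
S(27/4) = -549269/84416

Δ: Δ0=1/3, Δ1=1, Δ2=-4, Δ3=1/3, Δ4=1
row 1: diag=8, rhs=4; c'=1/8, d'=1/2
row 2: denom=6−1·1/8=47/8; d'=(-30−1·1/2)/(47/8)=-244/47
row 3: denom=10−2·16/47=438/47; d'=(26−2·-244/47)/(438/47)=285/73
row 4: denom=10−3·47/146=1319/146; d'=(4−3·285/73)/(1319/146)=-1126/1319
back: M4=-1126/1319
back: M3=285/73−47/146·-1126/1319=5512/1319
back: M2=-244/47−16/47·5512/1319=-8724/1319
back: M1=1/2−1/8·-8724/1319=1750/1319
M: M0=0, M1=1750/1319, M2=-8724/1319, M3=5512/1319, M4=-1126/1319, M5=0
seg 0: a=1, c=M0/2=0, d=(M1−M0)/(6·3)=875/11871, b=Δ0−h0·(2M0+M1)/6=-1306/3957
seg 1: a=2, c=M1/2=875/1319, d=(M2−M1)/(6·1)=-5237/3957, b=Δ1−h1·(2M1+M2)/6=6569/3957
seg 2: a=3, c=M2/2=-4362/1319, d=(M3−M2)/(6·2)=3559/3957, b=Δ2−h2·(2M2+M3)/6=-3892/3957
seg 3: a=-5, c=M3/2=2756/1319, d=(M4−M3)/(6·3)=-3319/11871, b=Δ3−h3·(2M3+M4)/6=-13528/3957
seg 4: a=-4, c=M4/2=-563/1319, d=(M5−M4)/(6·2)=563/7914, b=Δ4−h4·(2M4+M5)/6=6209/3957
t_q=27/4 → seg 3, τ=3/4; S=-5+-13528/3957·τ+2756/1319·τ²+-3319/11871·τ³=-549269/84416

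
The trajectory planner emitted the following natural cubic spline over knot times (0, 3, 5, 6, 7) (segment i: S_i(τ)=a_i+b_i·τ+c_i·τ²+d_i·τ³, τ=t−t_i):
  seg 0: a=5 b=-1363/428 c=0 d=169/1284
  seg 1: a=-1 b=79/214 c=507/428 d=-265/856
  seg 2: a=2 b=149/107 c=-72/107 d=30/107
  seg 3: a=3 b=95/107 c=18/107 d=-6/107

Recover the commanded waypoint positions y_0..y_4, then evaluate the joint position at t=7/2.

y_0 = S_0(0) = a_0 = 5
y_1 = S_1(0) = a_1 = -1
y_2 = S_2(0) = a_2 = 2
y_3 = S_3(0) = a_3 = 3
y_4 = S_3(1) = 4
t_q=7/2 is in segment 1 (τ=1/2); S_1(τ)=-3821/6848

y_0=5 y_1=-1 y_2=2 y_3=3 y_4=4
S(7/2) = -3821/6848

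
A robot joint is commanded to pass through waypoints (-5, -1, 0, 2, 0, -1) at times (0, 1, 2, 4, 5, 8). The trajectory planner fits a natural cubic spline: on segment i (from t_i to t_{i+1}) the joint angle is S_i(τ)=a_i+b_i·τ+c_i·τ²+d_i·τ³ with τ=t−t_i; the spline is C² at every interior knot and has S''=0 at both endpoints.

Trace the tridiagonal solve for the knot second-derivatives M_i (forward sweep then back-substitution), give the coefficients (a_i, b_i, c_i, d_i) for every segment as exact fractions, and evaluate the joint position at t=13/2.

  seg 0: a=-5 b=13840/2859 c=0 d=-2404/2859
  seg 1: a=-1 b=6628/2859 c=-2404/953 d=3443/2859
  seg 2: a=0 b=2533/2859 c=1039/953 d=-1477/2859
  seg 3: a=2 b=-2723/2859 c=-1915/953 d=2750/2859
  seg 4: a=0 b=-5963/2859 c=835/953 d=-835/8577
S(13/2) = -11327/7624

Δ: Δ0=4, Δ1=1, Δ2=1, Δ3=-2, Δ4=-1/3
row 1: diag=4, rhs=-18; c'=1/4, d'=-9/2
row 2: denom=6−1·1/4=23/4; d'=(0−1·-9/2)/(23/4)=18/23
row 3: denom=6−2·8/23=122/23; d'=(-18−2·18/23)/(122/23)=-225/61
row 4: denom=8−1·23/122=953/122; d'=(10−1·-225/61)/(953/122)=1670/953
back: M4=1670/953
back: M3=-225/61−23/122·1670/953=-3830/953
back: M2=18/23−8/23·-3830/953=2078/953
back: M1=-9/2−1/4·2078/953=-4808/953
M: M0=0, M1=-4808/953, M2=2078/953, M3=-3830/953, M4=1670/953, M5=0
seg 0: a=-5, c=M0/2=0, d=(M1−M0)/(6·1)=-2404/2859, b=Δ0−h0·(2M0+M1)/6=13840/2859
seg 1: a=-1, c=M1/2=-2404/953, d=(M2−M1)/(6·1)=3443/2859, b=Δ1−h1·(2M1+M2)/6=6628/2859
seg 2: a=0, c=M2/2=1039/953, d=(M3−M2)/(6·2)=-1477/2859, b=Δ2−h2·(2M2+M3)/6=2533/2859
seg 3: a=2, c=M3/2=-1915/953, d=(M4−M3)/(6·1)=2750/2859, b=Δ3−h3·(2M3+M4)/6=-2723/2859
seg 4: a=0, c=M4/2=835/953, d=(M5−M4)/(6·3)=-835/8577, b=Δ4−h4·(2M4+M5)/6=-5963/2859
t_q=13/2 → seg 4, τ=3/2; S=0+-5963/2859·τ+835/953·τ²+-835/8577·τ³=-11327/7624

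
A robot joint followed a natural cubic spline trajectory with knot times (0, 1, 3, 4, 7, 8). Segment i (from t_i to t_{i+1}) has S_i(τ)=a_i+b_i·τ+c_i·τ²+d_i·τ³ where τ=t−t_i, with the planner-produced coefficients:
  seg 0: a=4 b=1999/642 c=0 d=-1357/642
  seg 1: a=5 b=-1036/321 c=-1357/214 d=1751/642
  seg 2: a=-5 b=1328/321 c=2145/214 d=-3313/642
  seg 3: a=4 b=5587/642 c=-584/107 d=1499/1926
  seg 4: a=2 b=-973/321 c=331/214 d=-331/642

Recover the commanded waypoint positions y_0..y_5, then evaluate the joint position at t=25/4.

y_0=4 y_1=5 y_2=-5 y_3=4 y_4=2 y_5=0
S(25/4) = 65947/13696

y_0 = S_0(0) = a_0 = 4
y_1 = S_1(0) = a_1 = 5
y_2 = S_2(0) = a_2 = -5
y_3 = S_3(0) = a_3 = 4
y_4 = S_4(0) = a_4 = 2
y_5 = S_4(1) = 0
t_q=25/4 is in segment 3 (τ=9/4); S_3(τ)=65947/13696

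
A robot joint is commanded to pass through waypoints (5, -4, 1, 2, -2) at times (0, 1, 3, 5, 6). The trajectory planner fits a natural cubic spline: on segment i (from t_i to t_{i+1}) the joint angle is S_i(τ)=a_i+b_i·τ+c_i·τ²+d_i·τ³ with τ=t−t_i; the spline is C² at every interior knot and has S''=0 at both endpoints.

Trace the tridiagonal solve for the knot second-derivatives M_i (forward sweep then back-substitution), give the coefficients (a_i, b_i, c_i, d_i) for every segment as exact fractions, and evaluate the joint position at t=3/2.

Δ: Δ0=-9, Δ1=5/2, Δ2=1/2, Δ3=-4
row 1: diag=6, rhs=69; c'=1/3, d'=23/2
row 2: denom=8−2·1/3=22/3; d'=(-12−2·23/2)/(22/3)=-105/22
row 3: denom=6−2·3/11=60/11; d'=(-27−2·-105/22)/(60/11)=-16/5
back: M3=-16/5
back: M2=-105/22−3/11·-16/5=-39/10
back: M1=23/2−1/3·-39/10=64/5
M: M0=0, M1=64/5, M2=-39/10, M3=-16/5, M4=0
seg 0: a=5, c=M0/2=0, d=(M1−M0)/(6·1)=32/15, b=Δ0−h0·(2M0+M1)/6=-167/15
seg 1: a=-4, c=M1/2=32/5, d=(M2−M1)/(6·2)=-167/120, b=Δ1−h1·(2M1+M2)/6=-71/15
seg 2: a=1, c=M2/2=-39/20, d=(M3−M2)/(6·2)=7/120, b=Δ2−h2·(2M2+M3)/6=25/6
seg 3: a=2, c=M3/2=-8/5, d=(M4−M3)/(6·1)=8/15, b=Δ3−h3·(2M3+M4)/6=-44/15
t_q=3/2 → seg 1, τ=1/2; S=-4+-71/15·τ+32/5·τ²+-167/120·τ³=-1581/320

  seg 0: a=5 b=-167/15 c=0 d=32/15
  seg 1: a=-4 b=-71/15 c=32/5 d=-167/120
  seg 2: a=1 b=25/6 c=-39/20 d=7/120
  seg 3: a=2 b=-44/15 c=-8/5 d=8/15
S(3/2) = -1581/320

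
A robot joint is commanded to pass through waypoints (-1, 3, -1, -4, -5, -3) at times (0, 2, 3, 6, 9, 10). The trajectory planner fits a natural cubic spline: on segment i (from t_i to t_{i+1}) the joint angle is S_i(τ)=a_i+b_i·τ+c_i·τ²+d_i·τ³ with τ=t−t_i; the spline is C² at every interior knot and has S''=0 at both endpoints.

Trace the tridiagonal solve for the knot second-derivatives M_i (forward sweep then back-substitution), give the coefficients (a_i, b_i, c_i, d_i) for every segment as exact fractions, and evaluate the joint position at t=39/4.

Δ: Δ0=2, Δ1=-4, Δ2=-1, Δ3=-1/3, Δ4=2
row 1: diag=6, rhs=-36; c'=1/6, d'=-6
row 2: denom=8−1·1/6=47/6; d'=(18−1·-6)/(47/6)=144/47
row 3: denom=12−3·18/47=510/47; d'=(4−3·144/47)/(510/47)=-122/255
row 4: denom=8−3·47/170=1219/170; d'=(14−3·-122/255)/(1219/170)=2624/1219
back: M4=2624/1219
back: M3=-122/255−47/170·2624/1219=-3926/3657
back: M2=144/47−18/47·-3926/3657=4236/1219
back: M1=-6−1/6·4236/1219=-8020/1219
M: M0=0, M1=-8020/1219, M2=4236/1219, M3=-3926/3657, M4=2624/1219, M5=0
seg 0: a=-1, c=M0/2=0, d=(M1−M0)/(6·2)=-2005/3657, b=Δ0−h0·(2M0+M1)/6=15334/3657
seg 1: a=3, c=M1/2=-4010/1219, d=(M2−M1)/(6·1)=6128/3657, b=Δ1−h1·(2M1+M2)/6=-8726/3657
seg 2: a=-1, c=M2/2=2118/1219, d=(M3−M2)/(6·3)=-8317/32913, b=Δ2−h2·(2M2+M3)/6=-14402/3657
seg 3: a=-4, c=M3/2=-1963/3657, d=(M4−M3)/(6·3)=5899/32913, b=Δ3−h3·(2M3+M4)/6=-1229/3657
seg 4: a=-5, c=M4/2=1312/1219, d=(M5−M4)/(6·1)=-1312/3657, b=Δ4−h4·(2M4+M5)/6=4690/3657
t_q=39/4 → seg 4, τ=3/4; S=-5+4690/3657·τ+1312/1219·τ²+-1312/3657·τ³=-4369/1219

  seg 0: a=-1 b=15334/3657 c=0 d=-2005/3657
  seg 1: a=3 b=-8726/3657 c=-4010/1219 d=6128/3657
  seg 2: a=-1 b=-14402/3657 c=2118/1219 d=-8317/32913
  seg 3: a=-4 b=-1229/3657 c=-1963/3657 d=5899/32913
  seg 4: a=-5 b=4690/3657 c=1312/1219 d=-1312/3657
S(39/4) = -4369/1219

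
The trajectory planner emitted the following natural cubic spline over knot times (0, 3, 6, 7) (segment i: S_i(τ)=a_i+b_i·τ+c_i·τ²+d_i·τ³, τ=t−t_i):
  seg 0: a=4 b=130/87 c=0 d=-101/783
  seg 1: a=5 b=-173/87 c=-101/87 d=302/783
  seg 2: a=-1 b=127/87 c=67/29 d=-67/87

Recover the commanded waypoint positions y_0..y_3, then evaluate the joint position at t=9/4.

y_0=4 y_1=5 y_2=-1 y_3=2
S(9/4) = 10937/1856

y_0 = S_0(0) = a_0 = 4
y_1 = S_1(0) = a_1 = 5
y_2 = S_2(0) = a_2 = -1
y_3 = S_2(1) = 2
t_q=9/4 is in segment 0 (τ=9/4); S_0(τ)=10937/1856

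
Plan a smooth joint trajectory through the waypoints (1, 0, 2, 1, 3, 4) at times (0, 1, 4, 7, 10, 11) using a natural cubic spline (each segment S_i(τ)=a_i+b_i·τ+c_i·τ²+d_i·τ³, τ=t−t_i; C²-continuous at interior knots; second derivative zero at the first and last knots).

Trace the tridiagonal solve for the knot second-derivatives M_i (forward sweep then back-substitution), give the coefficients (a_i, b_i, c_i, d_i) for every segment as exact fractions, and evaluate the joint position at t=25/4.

  seg 0: a=1 b=-331/259 c=0 d=72/259
  seg 1: a=0 b=-115/259 c=216/259 d=-1081/6993
  seg 2: a=2 b=100/259 c=-433/777 d=20/189
  seg 3: a=1 b=-26/259 c=307/777 d=-325/6993
  seg 4: a=3 b=263/259 c=-6/259 d=2/259
S(25/4) = 649/518

Δ: Δ0=-1, Δ1=2/3, Δ2=-1/3, Δ3=2/3, Δ4=1
row 1: diag=8, rhs=10; c'=3/8, d'=5/4
row 2: denom=12−3·3/8=87/8; d'=(-6−3·5/4)/(87/8)=-26/29
row 3: denom=12−3·8/29=324/29; d'=(6−3·-26/29)/(324/29)=7/9
row 4: denom=8−3·29/108=259/36; d'=(2−3·7/9)/(259/36)=-12/259
back: M4=-12/259
back: M3=7/9−29/108·-12/259=614/777
back: M2=-26/29−8/29·614/777=-866/777
back: M1=5/4−3/8·-866/777=432/259
M: M0=0, M1=432/259, M2=-866/777, M3=614/777, M4=-12/259, M5=0
seg 0: a=1, c=M0/2=0, d=(M1−M0)/(6·1)=72/259, b=Δ0−h0·(2M0+M1)/6=-331/259
seg 1: a=0, c=M1/2=216/259, d=(M2−M1)/(6·3)=-1081/6993, b=Δ1−h1·(2M1+M2)/6=-115/259
seg 2: a=2, c=M2/2=-433/777, d=(M3−M2)/(6·3)=20/189, b=Δ2−h2·(2M2+M3)/6=100/259
seg 3: a=1, c=M3/2=307/777, d=(M4−M3)/(6·3)=-325/6993, b=Δ3−h3·(2M3+M4)/6=-26/259
seg 4: a=3, c=M4/2=-6/259, d=(M5−M4)/(6·1)=2/259, b=Δ4−h4·(2M4+M5)/6=263/259
t_q=25/4 → seg 2, τ=9/4; S=2+100/259·τ+-433/777·τ²+20/189·τ³=649/518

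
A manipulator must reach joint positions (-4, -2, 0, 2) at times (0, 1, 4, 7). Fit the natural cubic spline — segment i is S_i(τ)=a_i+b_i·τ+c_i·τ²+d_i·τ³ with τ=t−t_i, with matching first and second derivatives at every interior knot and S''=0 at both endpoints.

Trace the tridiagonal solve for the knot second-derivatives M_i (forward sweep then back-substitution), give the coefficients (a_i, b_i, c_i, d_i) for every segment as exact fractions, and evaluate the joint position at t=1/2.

  seg 0: a=-4 b=190/87 c=0 d=-16/87
  seg 1: a=-2 b=142/87 c=-16/29 d=20/261
  seg 2: a=0 b=34/87 c=4/29 d=-4/261
S(1/2) = -85/29

Δ: Δ0=2, Δ1=2/3, Δ2=2/3
row 1: diag=8, rhs=-8; c'=3/8, d'=-1
row 2: denom=12−3·3/8=87/8; d'=(0−3·-1)/(87/8)=8/29
back: M2=8/29
back: M1=-1−3/8·8/29=-32/29
M: M0=0, M1=-32/29, M2=8/29, M3=0
seg 0: a=-4, c=M0/2=0, d=(M1−M0)/(6·1)=-16/87, b=Δ0−h0·(2M0+M1)/6=190/87
seg 1: a=-2, c=M1/2=-16/29, d=(M2−M1)/(6·3)=20/261, b=Δ1−h1·(2M1+M2)/6=142/87
seg 2: a=0, c=M2/2=4/29, d=(M3−M2)/(6·3)=-4/261, b=Δ2−h2·(2M2+M3)/6=34/87
t_q=1/2 → seg 0, τ=1/2; S=-4+190/87·τ+0·τ²+-16/87·τ³=-85/29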